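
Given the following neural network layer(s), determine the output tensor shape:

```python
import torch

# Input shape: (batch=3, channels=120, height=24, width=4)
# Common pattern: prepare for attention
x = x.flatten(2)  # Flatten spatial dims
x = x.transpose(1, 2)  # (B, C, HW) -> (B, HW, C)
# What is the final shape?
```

Input: (3, 120, 24, 4) -> after flatten(2): (3, 120, 96) -> Output: (3, 96, 120)

Answer: (3, 96, 120)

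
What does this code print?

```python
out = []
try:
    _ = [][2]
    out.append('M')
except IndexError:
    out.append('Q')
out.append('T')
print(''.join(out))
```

Execution trace: 'Q' (except IndexError) → 'T' (after the try/except). Output: QT

Answer: QT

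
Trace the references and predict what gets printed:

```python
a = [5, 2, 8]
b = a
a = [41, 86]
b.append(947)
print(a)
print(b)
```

Key concept: rebinding vs mutation: a is rebound to a new list, b still points at the original.
Step by step:
`a = [5, 2, 8]` → a = [5, 2, 8]
`b = a` → b = [5, 2, 8] (same object as a)
`a = [41, 86]` → a = [41, 86]
`b.append(947)` → b = [5, 2, 8, 947]
`print(a)` → prints [41, 86]
`print(b)` → prints [5, 2, 8, 947]

Answer:
[41, 86]
[5, 2, 8, 947]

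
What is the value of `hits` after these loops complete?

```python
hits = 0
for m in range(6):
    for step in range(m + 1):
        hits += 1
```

Triangle: 1 + 2 + ... + 6
`hits` takes the values: 0 → 1 → 2 → 3 → 4 → 5 → 6 → 7 → 8 → 9 → 10 → 11 → 12 → 13 → 14 → 15 → 16 → 17 → 18 → 19 → 20 → 21

Answer: 21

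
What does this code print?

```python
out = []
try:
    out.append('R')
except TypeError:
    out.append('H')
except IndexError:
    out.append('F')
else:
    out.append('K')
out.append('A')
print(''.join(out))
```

Execution trace: 'R' (try body, no exception) → 'K' (else) → 'A' (after the try/except). Output: RKA

Answer: RKA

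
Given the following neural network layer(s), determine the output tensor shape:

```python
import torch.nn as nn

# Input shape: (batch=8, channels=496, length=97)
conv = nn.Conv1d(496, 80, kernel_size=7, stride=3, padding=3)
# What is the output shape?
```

Input: (8, 496, 97) -> Output: (8, 80, 33)

Answer: (8, 80, 33)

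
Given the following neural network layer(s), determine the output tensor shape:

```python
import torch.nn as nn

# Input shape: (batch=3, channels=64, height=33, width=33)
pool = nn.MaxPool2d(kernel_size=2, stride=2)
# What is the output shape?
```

Input: (3, 64, 33, 33) -> Output: (3, 64, 16, 16)

Answer: (3, 64, 16, 16)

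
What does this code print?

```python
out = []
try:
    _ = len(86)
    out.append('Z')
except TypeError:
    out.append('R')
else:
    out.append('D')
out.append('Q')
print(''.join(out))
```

Execution trace: 'R' (except TypeError) → 'Q' (after the try/except). Output: RQ

Answer: RQ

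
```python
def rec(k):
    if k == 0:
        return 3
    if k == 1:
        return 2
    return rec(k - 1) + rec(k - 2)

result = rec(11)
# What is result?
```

Build up from base cases: rec(0)=3, rec(1)=2, rec(2)=5, rec(3)=7, rec(4)=12, rec(5)=19, rec(6)=31, ..., rec(11)=343

Answer: 343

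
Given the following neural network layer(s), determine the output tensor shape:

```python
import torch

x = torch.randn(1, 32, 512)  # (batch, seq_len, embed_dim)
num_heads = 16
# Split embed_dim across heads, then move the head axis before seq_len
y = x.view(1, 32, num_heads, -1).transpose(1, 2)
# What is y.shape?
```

Input: (1, 32, 512) -> head_dim = 512 // 16 = 32; after view: (1, 32, 16, 32) -> after transpose(1, 2): (1, 16, 32, 32) -> Output: (1, 16, 32, 32)

Answer: (1, 16, 32, 32)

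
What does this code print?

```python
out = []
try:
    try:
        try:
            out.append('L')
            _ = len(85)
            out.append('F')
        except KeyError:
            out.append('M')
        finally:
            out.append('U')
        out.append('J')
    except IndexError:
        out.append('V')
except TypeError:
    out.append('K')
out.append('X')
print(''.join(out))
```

Execution trace: 'L' (inner try body) → 'U' (inner finally) → 'K' (outer except TypeError) → 'X' (after the try/except). Output: LUKX

Answer: LUKX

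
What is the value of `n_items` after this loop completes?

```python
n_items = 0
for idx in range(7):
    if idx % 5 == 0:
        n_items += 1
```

Count numbers divisible by 5 in range(7)
`n_items` takes the values: 0 → 1 → 2

Answer: 2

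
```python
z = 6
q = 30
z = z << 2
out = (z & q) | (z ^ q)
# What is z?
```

Trace:
`z = 6` → z = 6
`q = 30` → q = 30
`z = z << 2` → z = 24
`out = (z & q) | (z ^ q)` → out = 30
So z = 24

Answer: 24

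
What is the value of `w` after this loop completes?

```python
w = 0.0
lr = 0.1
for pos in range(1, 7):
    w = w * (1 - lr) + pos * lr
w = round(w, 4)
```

Moving average with lr=0.1
`w` takes the values: 0.0 → 0.1 → 0.29 → 0.561 → 0.9049 → 1.31441 → 1.782969 → 1.783

Answer: 1.783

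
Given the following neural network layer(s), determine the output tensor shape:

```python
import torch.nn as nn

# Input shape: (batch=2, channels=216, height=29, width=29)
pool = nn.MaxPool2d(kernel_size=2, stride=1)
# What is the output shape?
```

Input: (2, 216, 29, 29) -> Output: (2, 216, 28, 28)

Answer: (2, 216, 28, 28)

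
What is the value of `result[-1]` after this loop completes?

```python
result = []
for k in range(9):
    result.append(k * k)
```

Last element of squares 0 to 8
`result` takes the values: [] → [0] → [0, 1] → [0, 1, 4] → [0, 1, 4, 9] → [0, 1, 4, 9, 16] → [0, 1, 4, 9, 16, 25] → [0, 1, 4, 9, 16, 25, 36] → [0, 1, 4, 9, 16, 25, 36, 49] → [0, 1, 4, 9, 16, 25, 36, 49, 64]
So `result[-1]` = 64

Answer: 64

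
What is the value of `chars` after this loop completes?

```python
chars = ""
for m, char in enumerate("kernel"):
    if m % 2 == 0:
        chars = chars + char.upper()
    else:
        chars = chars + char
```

Uppercase even positions in 'kernel'
`chars` takes the values: "" → "K" → "Ke" → "KeR" → "KeRn" → "KeRnE" → "KeRnEl"

Answer: "KeRnEl"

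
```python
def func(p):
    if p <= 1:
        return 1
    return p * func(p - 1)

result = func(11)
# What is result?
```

func(11) = 11 * 10 * 9 * 8 * 7 * 6 * 5 * 4 * 3 * 2 * 1 = 39916800

Answer: 39916800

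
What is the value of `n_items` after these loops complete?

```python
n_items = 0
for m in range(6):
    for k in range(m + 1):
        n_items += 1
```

Triangle: 1 + 2 + ... + 6
`n_items` takes the values: 0 → 1 → 2 → 3 → 4 → 5 → 6 → 7 → 8 → 9 → 10 → 11 → 12 → 13 → 14 → 15 → 16 → 17 → 18 → 19 → 20 → 21

Answer: 21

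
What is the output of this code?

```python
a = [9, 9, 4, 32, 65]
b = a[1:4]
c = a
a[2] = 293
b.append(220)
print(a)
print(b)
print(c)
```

Key concept: slice vs alias.
Step by step:
`a = [9, 9, 4, 32, 65]` → a = [9, 9, 4, 32, 65]
`b = a[1:4]` → b = [9, 4, 32]
`c = a` → c = [9, 9, 4, 32, 65] (same object as a)
`a[2] = 293` → a = [9, 9, 293, 32, 65] (same object as c); c = [9, 9, 293, 32, 65] (same object as a)
`b.append(220)` → b = [9, 4, 32, 220]
`print(a)` → prints [9, 9, 293, 32, 65]
`print(b)` → prints [9, 4, 32, 220]
`print(c)` → prints [9, 9, 293, 32, 65]

Answer:
[9, 9, 293, 32, 65]
[9, 4, 32, 220]
[9, 9, 293, 32, 65]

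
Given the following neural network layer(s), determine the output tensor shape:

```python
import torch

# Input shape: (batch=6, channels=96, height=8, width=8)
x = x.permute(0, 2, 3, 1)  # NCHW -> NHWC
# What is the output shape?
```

Input: (6, 96, 8, 8) -> Output: (6, 8, 8, 96)

Answer: (6, 8, 8, 96)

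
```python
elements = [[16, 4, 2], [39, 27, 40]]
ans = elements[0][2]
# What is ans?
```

Trace:
`elements = [[16, 4, 2], [39, 27, 40]]` → elements = [[16, 4, 2], [39, 27, 40]]
`ans = elements[0][2]` → ans = 2
So ans = 2

Answer: 2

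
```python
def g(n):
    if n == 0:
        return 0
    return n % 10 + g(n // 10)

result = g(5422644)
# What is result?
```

Sum of digits of 5422644: 4 + 4 + 6 + 2 + 2 + 4 + 5 = 27

Answer: 27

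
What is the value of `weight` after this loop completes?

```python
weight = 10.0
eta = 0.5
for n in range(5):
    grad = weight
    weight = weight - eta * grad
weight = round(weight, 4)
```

Gradient descent: w = 10.0 * (1 - 0.5)^5
`weight` takes the values: 10.0 → 5.0 → 2.5 → 1.25 → 0.625 → 0.3125

Answer: 0.3125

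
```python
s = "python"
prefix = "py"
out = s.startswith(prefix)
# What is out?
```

Trace:
`s = "python"` → s = 'python'
`prefix = "py"` → prefix = 'py'
`out = s.startswith(prefix)` → out = True
So out = True

Answer: True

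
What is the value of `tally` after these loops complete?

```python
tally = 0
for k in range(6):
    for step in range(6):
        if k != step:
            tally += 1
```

6² - 6 (exclude diagonal)
`tally` takes the values: 0 → 1 → 2 → 3 → 4 → 5 → 6 → 7 → 8 → 9 → 10 → 11 → 12 → 13 → 14 → 15 → 16 → 17 → 18 → 19 → 20 → 21 → 22 → 23 → 24 → 25 → 26 → 27 → 28 → 29 → 30

Answer: 30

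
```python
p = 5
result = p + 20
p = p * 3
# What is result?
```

Trace:
`p = 5` → p = 5
`result = p + 20` → result = 25
`p = p * 3` → p = 15
So result = 25

Answer: 25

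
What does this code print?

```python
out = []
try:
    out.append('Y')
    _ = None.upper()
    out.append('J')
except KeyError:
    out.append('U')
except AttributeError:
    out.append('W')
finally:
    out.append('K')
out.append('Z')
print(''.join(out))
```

Execution trace: 'Y' (try body) → 'W' (except AttributeError) → 'K' (finally) → 'Z' (after the try/except). Output: YWKZ

Answer: YWKZ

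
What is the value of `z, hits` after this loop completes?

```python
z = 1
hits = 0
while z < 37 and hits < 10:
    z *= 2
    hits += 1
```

Double until >= 37 or 10 iterations
`z, hits` takes the values: (1, 0) → (2, 0) → (2, 1) → (4, 1) → (4, 2) → (8, 2) → (8, 3) → (16, 3) → (16, 4) → (32, 4) → (32, 5) → (64, 5) → (64, 6)

Answer: 64, 6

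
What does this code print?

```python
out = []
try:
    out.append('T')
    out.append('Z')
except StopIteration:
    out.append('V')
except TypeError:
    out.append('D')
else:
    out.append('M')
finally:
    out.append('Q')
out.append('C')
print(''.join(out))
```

Execution trace: 'T' (try body) → 'Z' (try body, no exception) → 'M' (else) → 'Q' (finally) → 'C' (after the try/except). Output: TZMQC

Answer: TZMQC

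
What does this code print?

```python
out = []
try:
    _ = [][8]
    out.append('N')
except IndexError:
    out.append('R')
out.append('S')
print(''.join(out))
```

Execution trace: 'R' (except IndexError) → 'S' (after the try/except). Output: RS

Answer: RS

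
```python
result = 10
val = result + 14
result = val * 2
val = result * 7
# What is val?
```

Trace:
`result = 10` → result = 10
`val = result + 14` → val = 24
`result = val * 2` → result = 48
`val = result * 7` → val = 336
So val = 336

Answer: 336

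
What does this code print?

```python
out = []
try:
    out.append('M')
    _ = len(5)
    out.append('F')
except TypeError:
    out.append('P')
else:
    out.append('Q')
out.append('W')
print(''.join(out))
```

Execution trace: 'M' (try body) → 'P' (except TypeError) → 'W' (after the try/except). Output: MPW

Answer: MPW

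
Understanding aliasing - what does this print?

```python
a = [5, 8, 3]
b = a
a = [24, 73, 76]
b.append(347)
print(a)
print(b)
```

Key concept: rebinding vs mutation: a is rebound to a new list, b still points at the original.
Step by step:
`a = [5, 8, 3]` → a = [5, 8, 3]
`b = a` → b = [5, 8, 3] (same object as a)
`a = [24, 73, 76]` → a = [24, 73, 76]
`b.append(347)` → b = [5, 8, 3, 347]
`print(a)` → prints [24, 73, 76]
`print(b)` → prints [5, 8, 3, 347]

Answer:
[24, 73, 76]
[5, 8, 3, 347]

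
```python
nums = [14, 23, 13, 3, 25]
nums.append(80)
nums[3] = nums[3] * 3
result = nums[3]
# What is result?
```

Trace:
`nums = [14, 23, 13, 3, 25]` → nums = [14, 23, 13, 3, 25]
`nums.append(80)` → nums = [14, 23, 13, 3, 25, 80]
`nums[3] = nums[3] * 3` → nums = [14, 23, 13, 9, 25, 80]
`result = nums[3]` → result = 9
So result = 9

Answer: 9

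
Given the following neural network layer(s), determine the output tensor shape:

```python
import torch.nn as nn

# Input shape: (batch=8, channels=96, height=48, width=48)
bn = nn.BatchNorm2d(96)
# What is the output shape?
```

Input: (8, 96, 48, 48) -> Output: (8, 96, 48, 48)

Answer: (8, 96, 48, 48)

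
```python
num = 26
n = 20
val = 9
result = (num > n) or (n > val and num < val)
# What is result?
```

Trace:
`num = 26` → num = 26
`n = 20` → n = 20
`val = 9` → val = 9
`result = (num > n) or (n > val and num < val)` → result = True
So result = True

Answer: True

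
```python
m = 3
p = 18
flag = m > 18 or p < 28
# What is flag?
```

Trace:
`m = 3` → m = 3
`p = 18` → p = 18
`flag = m > 18 or p < 28` → flag = True
So flag = True

Answer: True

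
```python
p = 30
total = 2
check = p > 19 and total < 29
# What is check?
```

Trace:
`p = 30` → p = 30
`total = 2` → total = 2
`check = p > 19 and total < 29` → check = True
So check = True

Answer: True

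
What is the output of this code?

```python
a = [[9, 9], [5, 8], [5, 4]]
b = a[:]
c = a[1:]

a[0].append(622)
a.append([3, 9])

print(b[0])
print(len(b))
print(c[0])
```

Key concept: slice with nested mutation.
Step by step:
`a = [[9, 9], [5, 8], [5, 4]]` → a = [[9, 9], [5, 8], [5, 4]]
`b = a[:]` → b = [[9, 9], [5, 8], [5, 4]]
`c = a[1:]` → c = [[5, 8], [5, 4]]
`a[0].append(622)` → a = [[9, 9, 622], [5, 8], [5, 4]]; b = [[9, 9, 622], [5, 8], [5, 4]]
`a.append([3, 9])` → a = [[9, 9, 622], [5, 8], [5, 4], [3, 9]]
`print(b[0])` → prints [9, 9, 622]
`print(len(b))` → prints 3
`print(c[0])` → prints [5, 8]

Answer:
[9, 9, 622]
3
[5, 8]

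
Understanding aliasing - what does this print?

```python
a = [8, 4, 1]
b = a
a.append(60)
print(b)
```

Key concept: basic list aliasing.
Step by step:
`a = [8, 4, 1]` → a = [8, 4, 1]
`b = a` → b = [8, 4, 1] (same object as a)
`a.append(60)` → a = [8, 4, 1, 60] (same object as b); b = [8, 4, 1, 60] (same object as a)
`print(b)` → prints [8, 4, 1, 60]

Answer: [8, 4, 1, 60]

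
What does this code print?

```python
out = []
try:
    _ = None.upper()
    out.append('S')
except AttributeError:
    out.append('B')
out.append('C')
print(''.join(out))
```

Execution trace: 'B' (except AttributeError) → 'C' (after the try/except). Output: BC

Answer: BC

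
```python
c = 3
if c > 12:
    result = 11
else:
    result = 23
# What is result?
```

Trace:
`c = 3` → c = 3
`if c > 12: ...` → c > 12 is False, take else branch → result = 23
So result = 23

Answer: 23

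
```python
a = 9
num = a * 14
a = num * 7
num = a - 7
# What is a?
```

Trace:
`a = 9` → a = 9
`num = a * 14` → num = 126
`a = num * 7` → a = 882
`num = a - 7` → num = 875
So a = 882

Answer: 882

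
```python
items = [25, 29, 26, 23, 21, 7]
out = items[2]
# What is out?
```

Trace:
`items = [25, 29, 26, 23, 21, 7]` → items = [25, 29, 26, 23, 21, 7]
`out = items[2]` → out = 26
So out = 26

Answer: 26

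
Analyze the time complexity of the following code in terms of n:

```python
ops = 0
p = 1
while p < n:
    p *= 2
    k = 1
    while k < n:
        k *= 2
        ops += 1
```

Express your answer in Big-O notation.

Each loop level contributes: log n × log n. Multiplying the contributions gives O(log² n).

Answer: O(log² n)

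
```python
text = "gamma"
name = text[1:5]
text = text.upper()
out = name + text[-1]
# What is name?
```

Trace:
`text = "gamma"` → text = 'gamma'
`name = text[1:5]` → name = 'amma'
`text = text.upper()` → text = 'GAMMA'
`out = name + text[-1]` → out = 'ammaA'
So name = 'amma'

Answer: 'amma'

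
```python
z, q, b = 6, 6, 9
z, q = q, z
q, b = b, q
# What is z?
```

Trace:
`z, q, b = 6, 6, 9` → z = 6; q = 6; b = 9
`z, q = q, z` → z = 6; q = 6
`q, b = b, q` → q = 9; b = 6
So z = 6

Answer: 6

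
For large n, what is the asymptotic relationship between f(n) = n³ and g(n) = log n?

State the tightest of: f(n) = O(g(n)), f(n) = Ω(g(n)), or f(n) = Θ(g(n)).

n³ vs log n: f(n) = Ω(g(n)) but not O(g(n)) — n³ grows strictly faster than log n.

Answer: f(n) = Ω(g(n)) but not O(g(n)) — n³ grows strictly faster than log n.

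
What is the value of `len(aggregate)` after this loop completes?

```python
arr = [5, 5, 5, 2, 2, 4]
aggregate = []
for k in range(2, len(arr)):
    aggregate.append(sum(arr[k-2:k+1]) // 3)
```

Number of 3-element averages
`aggregate` takes the values: [] → [5] → [5, 4] → [5, 4, 3] → [5, 4, 3, 2]
So `len(aggregate)` = 4

Answer: 4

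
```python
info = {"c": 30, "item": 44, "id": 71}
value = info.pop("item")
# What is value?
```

Trace:
`info = {"c": 30, "item": 44, "id": 71}` → info = {'c': 30, 'item': 44, 'id': 71}
`value = info.pop("item")` → info = {'c': 30, 'id': 71}; value = 44
So value = 44

Answer: 44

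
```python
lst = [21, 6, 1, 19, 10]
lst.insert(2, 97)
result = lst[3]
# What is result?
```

Trace:
`lst = [21, 6, 1, 19, 10]` → lst = [21, 6, 1, 19, 10]
`lst.insert(2, 97)` → lst = [21, 6, 97, 1, 19, 10]
`result = lst[3]` → result = 1
So result = 1

Answer: 1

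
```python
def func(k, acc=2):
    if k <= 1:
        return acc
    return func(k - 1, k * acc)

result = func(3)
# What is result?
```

Accumulator trace (n, acc): (3, 2) -> (2, 6) -> (1, 12) -> return 12

Answer: 12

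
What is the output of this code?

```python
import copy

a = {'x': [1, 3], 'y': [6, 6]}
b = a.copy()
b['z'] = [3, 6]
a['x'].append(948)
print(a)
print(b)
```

Key concept: shallow copy of dict with mutable values.
Step by step:
`a = {'x': [1, 3], 'y': [6, 6]}` → a = {'x': [1, 3], 'y': [6, 6]}
`b = a.copy()` → b = {'x': [1, 3], 'y': [6, 6]}
`b['z'] = [3, 6]` → b = {'x': [1, 3], 'y': [6, 6], 'z': [3, 6]}
`a['x'].append(948)` → a = {'x': [1, 3, 948], 'y': [6, 6]}; b = {'x': [1, 3, 948], 'y': [6, 6], 'z': [3, 6]}
`print(a)` → prints {'x': [1, 3, 948], 'y': [6, 6]}
`print(b)` → prints {'x': [1, 3, 948], 'y': [6, 6], 'z': [3, 6]}

Answer:
{'x': [1, 3, 948], 'y': [6, 6]}
{'x': [1, 3, 948], 'y': [6, 6], 'z': [3, 6]}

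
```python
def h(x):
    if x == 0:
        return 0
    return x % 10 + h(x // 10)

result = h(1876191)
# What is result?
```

Sum of digits of 1876191: 1 + 9 + 1 + 6 + 7 + 8 + 1 = 33

Answer: 33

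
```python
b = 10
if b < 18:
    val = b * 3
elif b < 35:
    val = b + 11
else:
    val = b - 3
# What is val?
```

Trace:
`b = 10` → b = 10
`if b < 18: ...` → b < 18 is True → val = 30
So val = 30

Answer: 30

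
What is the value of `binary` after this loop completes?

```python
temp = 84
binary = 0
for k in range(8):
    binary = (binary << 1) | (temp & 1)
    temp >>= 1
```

Reverse lowest 8 bits of 84
`binary` takes the values: 0 → 1 → 2 → 5 → 10 → 21 → 42

Answer: 42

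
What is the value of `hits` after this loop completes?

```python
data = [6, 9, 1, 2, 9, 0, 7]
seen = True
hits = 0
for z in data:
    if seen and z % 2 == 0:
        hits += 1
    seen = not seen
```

Count even values at even positions
`hits` takes the values: 0 → 1

Answer: 1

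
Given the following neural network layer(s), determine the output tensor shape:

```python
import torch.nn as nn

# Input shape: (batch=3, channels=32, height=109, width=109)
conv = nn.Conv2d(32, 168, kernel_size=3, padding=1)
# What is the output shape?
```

Input: (3, 32, 109, 109) -> Output: (3, 168, 109, 109)

Answer: (3, 168, 109, 109)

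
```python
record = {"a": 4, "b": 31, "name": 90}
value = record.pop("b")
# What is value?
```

Trace:
`record = {"a": 4, "b": 31, "name": 90}` → record = {'a': 4, 'b': 31, 'name': 90}
`value = record.pop("b")` → record = {'a': 4, 'name': 90}; value = 31
So value = 31

Answer: 31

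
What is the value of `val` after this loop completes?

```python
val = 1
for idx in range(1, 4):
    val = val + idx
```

Start at 1, add 1 through 3
`val` takes the values: 1 → 2 → 4 → 7

Answer: 7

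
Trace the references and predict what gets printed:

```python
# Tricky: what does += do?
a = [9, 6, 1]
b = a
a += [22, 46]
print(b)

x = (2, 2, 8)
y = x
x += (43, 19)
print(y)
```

Key concept: += behavior differs for mutable vs immutable.
Step by step:
`a = [9, 6, 1]` → a = [9, 6, 1]
`b = a` → b = [9, 6, 1] (same object as a)
`a += [22, 46]` → a = [9, 6, 1, 22, 46] (same object as b); b = [9, 6, 1, 22, 46] (same object as a)
`print(b)` → prints [9, 6, 1, 22, 46]
`x = (2, 2, 8)` → x = (2, 2, 8)
`y = x` → y = (2, 2, 8)
`x += (43, 19)` → x = (2, 2, 8, 43, 19)
`print(y)` → prints (2, 2, 8)

Answer:
[9, 6, 1, 22, 46]
(2, 2, 8)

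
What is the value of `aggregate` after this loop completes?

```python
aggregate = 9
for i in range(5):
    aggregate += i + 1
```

Start at 9, add 1 to 5 = 24
`aggregate` takes the values: 9 → 10 → 12 → 15 → 19 → 24

Answer: 24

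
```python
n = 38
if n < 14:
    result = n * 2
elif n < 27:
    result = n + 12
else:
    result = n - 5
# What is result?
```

Trace:
`n = 38` → n = 38
`if n < 14: ...` → n < 14 is False, n < 27 is False, take else branch → result = 33
So result = 33

Answer: 33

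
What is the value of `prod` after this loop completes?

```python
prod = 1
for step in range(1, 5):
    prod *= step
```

4! = 24
`prod` takes the values: 1 → 2 → 6 → 24

Answer: 24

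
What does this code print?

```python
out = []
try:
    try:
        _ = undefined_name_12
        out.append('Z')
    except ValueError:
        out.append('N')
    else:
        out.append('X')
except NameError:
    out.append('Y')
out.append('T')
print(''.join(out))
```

Execution trace: 'Y' (outer except NameError) → 'T' (after the try/except). Output: YT

Answer: YT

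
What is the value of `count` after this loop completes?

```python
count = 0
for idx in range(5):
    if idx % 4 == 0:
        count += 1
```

Count numbers divisible by 4 in range(5)
`count` takes the values: 0 → 1 → 2

Answer: 2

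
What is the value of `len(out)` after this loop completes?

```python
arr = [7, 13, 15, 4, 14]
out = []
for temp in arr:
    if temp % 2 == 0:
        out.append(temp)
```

Count even numbers in [7, 13, 15, 4, 14]
`out` takes the values: [] → [4] → [4, 14]
So `len(out)` = 2

Answer: 2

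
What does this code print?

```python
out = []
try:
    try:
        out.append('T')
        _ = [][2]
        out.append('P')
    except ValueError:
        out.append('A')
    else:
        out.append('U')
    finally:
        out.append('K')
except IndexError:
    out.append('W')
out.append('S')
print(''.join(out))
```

Execution trace: 'T' (try body) → 'K' (finally) → 'W' (outer except IndexError) → 'S' (after the try/except). Output: TKWS

Answer: TKWS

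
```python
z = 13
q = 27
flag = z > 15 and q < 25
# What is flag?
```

Trace:
`z = 13` → z = 13
`q = 27` → q = 27
`flag = z > 15 and q < 25` → flag = False
So flag = False

Answer: False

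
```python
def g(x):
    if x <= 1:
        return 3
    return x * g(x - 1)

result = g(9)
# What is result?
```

g(9) = 9 * 8 * 7 * 6 * 5 * 4 * 3 * 2 * 3 = 1088640

Answer: 1088640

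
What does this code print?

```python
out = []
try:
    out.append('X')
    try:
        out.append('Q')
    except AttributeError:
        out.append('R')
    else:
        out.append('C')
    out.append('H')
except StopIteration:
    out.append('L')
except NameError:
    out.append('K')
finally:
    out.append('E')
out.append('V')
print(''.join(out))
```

Execution trace: 'X' (try body) → 'Q' (inner try body, no exception) → 'C' (inner else) → 'H' (try body, no exception) → 'E' (finally) → 'V' (after the try/except). Output: XQCHEV

Answer: XQCHEV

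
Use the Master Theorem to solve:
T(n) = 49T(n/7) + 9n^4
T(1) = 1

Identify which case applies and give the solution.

a=49, b=7, f(n)=9n^4. log_7(49) = 2. Since c=4 > 2 and the regularity condition holds (49(n/7)^4 = (49/7^4)n^4 with 49/7^4 < 1), Case 3 applies: T(n) = Θ(f(n)) = O(n^4).

Answer: O(n^4) - Case 3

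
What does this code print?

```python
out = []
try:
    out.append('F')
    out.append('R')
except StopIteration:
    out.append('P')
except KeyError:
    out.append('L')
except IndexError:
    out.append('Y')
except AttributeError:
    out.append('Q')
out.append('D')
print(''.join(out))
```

Execution trace: 'F' (try body) → 'R' (try body, no exception) → 'D' (after the try/except). Output: FRD

Answer: FRD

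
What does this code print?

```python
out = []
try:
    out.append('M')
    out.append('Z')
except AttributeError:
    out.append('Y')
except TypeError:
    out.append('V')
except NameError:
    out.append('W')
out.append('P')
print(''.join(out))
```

Execution trace: 'M' (try body) → 'Z' (try body, no exception) → 'P' (after the try/except). Output: MZP

Answer: MZP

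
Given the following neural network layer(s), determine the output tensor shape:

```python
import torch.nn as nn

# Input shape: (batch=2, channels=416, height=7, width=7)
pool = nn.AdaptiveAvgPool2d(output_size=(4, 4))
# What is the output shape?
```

Input: (2, 416, 7, 7) -> Output: (2, 416, 4, 4)

Answer: (2, 416, 4, 4)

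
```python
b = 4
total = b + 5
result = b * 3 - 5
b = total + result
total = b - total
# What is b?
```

Trace:
`b = 4` → b = 4
`total = b + 5` → total = 9
`result = b * 3 - 5` → result = 7
`b = total + result` → b = 16
`total = b - total` → total = 7
So b = 16

Answer: 16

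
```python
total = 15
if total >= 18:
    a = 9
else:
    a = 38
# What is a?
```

Trace:
`total = 15` → total = 15
`if total >= 18: ...` → total >= 18 is False, take else branch → a = 38
So a = 38

Answer: 38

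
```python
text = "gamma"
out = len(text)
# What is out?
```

Trace:
`text = "gamma"` → text = 'gamma'
`out = len(text)` → out = 5
So out = 5

Answer: 5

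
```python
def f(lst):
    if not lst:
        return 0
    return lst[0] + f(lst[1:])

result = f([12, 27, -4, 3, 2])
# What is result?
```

12 + 27 + (-4) + 3 + 2 + 0 = 40

Answer: 40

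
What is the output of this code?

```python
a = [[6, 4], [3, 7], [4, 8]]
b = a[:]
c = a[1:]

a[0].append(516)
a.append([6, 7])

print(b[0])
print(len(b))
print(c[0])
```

Key concept: slice with nested mutation.
Step by step:
`a = [[6, 4], [3, 7], [4, 8]]` → a = [[6, 4], [3, 7], [4, 8]]
`b = a[:]` → b = [[6, 4], [3, 7], [4, 8]]
`c = a[1:]` → c = [[3, 7], [4, 8]]
`a[0].append(516)` → a = [[6, 4, 516], [3, 7], [4, 8]]; b = [[6, 4, 516], [3, 7], [4, 8]]
`a.append([6, 7])` → a = [[6, 4, 516], [3, 7], [4, 8], [6, 7]]
`print(b[0])` → prints [6, 4, 516]
`print(len(b))` → prints 3
`print(c[0])` → prints [3, 7]

Answer:
[6, 4, 516]
3
[3, 7]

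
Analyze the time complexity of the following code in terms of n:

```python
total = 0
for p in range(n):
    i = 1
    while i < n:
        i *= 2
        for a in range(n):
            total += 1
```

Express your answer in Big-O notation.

Each loop level contributes: n × log n × n. Multiplying the contributions gives O(n^2 log n).

Answer: O(n^2 log n)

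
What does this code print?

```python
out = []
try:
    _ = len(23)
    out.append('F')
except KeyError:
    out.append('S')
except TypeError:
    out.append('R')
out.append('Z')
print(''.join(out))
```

Execution trace: 'R' (except TypeError) → 'Z' (after the try/except). Output: RZ

Answer: RZ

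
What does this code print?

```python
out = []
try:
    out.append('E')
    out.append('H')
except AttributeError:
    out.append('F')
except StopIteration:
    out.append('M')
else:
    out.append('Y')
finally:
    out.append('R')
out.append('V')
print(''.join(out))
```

Execution trace: 'E' (try body) → 'H' (try body, no exception) → 'Y' (else) → 'R' (finally) → 'V' (after the try/except). Output: EHYRV

Answer: EHYRV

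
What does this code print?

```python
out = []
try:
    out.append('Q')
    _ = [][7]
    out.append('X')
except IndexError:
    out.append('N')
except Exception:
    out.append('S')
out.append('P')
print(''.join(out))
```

Execution trace: 'Q' (try body) → 'N' (except IndexError) → 'P' (after the try/except). Output: QNP

Answer: QNP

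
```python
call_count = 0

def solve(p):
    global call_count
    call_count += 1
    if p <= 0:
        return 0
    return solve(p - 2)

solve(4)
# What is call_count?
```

Linear recursion stepping by 2: 3 calls from p=4 down to ≤0.

Answer: 3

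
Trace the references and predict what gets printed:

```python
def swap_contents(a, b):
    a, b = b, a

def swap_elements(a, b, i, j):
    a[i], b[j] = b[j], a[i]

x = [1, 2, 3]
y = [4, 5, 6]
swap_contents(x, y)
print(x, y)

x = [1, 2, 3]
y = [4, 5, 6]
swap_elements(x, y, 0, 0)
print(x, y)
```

Key concept: parameter rebinding vs mutation.
Step by step:
`x = [1, 2, 3]` → x = [1, 2, 3]
`y = [4, 5, 6]` → y = [4, 5, 6]
`swap_contents(x, y)` → no visible change to tracked variables
`print(x, y)` → prints [1, 2, 3] [4, 5, 6]
`x = [1, 2, 3]` → x = [1, 2, 3]
`y = [4, 5, 6]` → y = [4, 5, 6]
`swap_elements(x, y, 0, 0)` → x = [4, 2, 3]; y = [1, 5, 6]
`print(x, y)` → prints [4, 2, 3] [1, 5, 6]

Answer:
[1, 2, 3] [4, 5, 6]
[4, 2, 3] [1, 5, 6]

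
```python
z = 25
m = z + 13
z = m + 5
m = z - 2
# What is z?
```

Trace:
`z = 25` → z = 25
`m = z + 13` → m = 38
`z = m + 5` → z = 43
`m = z - 2` → m = 41
So z = 43

Answer: 43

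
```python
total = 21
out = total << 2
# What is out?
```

Trace:
`total = 21` → total = 21
`out = total << 2` → out = 84
So out = 84

Answer: 84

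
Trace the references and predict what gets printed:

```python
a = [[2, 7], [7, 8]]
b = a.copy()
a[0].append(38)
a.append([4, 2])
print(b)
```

Key concept: shallow copy with nested lists.
Step by step:
`a = [[2, 7], [7, 8]]` → a = [[2, 7], [7, 8]]
`b = a.copy()` → b = [[2, 7], [7, 8]]
`a[0].append(38)` → a = [[2, 7, 38], [7, 8]]; b = [[2, 7, 38], [7, 8]]
`a.append([4, 2])` → a = [[2, 7, 38], [7, 8], [4, 2]]
`print(b)` → prints [[2, 7, 38], [7, 8]]

Answer: [[2, 7, 38], [7, 8]]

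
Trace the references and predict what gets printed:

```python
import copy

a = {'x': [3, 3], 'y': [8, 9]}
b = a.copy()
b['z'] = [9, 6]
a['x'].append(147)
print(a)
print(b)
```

Key concept: shallow copy of dict with mutable values.
Step by step:
`a = {'x': [3, 3], 'y': [8, 9]}` → a = {'x': [3, 3], 'y': [8, 9]}
`b = a.copy()` → b = {'x': [3, 3], 'y': [8, 9]}
`b['z'] = [9, 6]` → b = {'x': [3, 3], 'y': [8, 9], 'z': [9, 6]}
`a['x'].append(147)` → a = {'x': [3, 3, 147], 'y': [8, 9]}; b = {'x': [3, 3, 147], 'y': [8, 9], 'z': [9, 6]}
`print(a)` → prints {'x': [3, 3, 147], 'y': [8, 9]}
`print(b)` → prints {'x': [3, 3, 147], 'y': [8, 9], 'z': [9, 6]}

Answer:
{'x': [3, 3, 147], 'y': [8, 9]}
{'x': [3, 3, 147], 'y': [8, 9], 'z': [9, 6]}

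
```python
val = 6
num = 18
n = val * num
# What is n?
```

Trace:
`val = 6` → val = 6
`num = 18` → num = 18
`n = val * num` → n = 108
So n = 108

Answer: 108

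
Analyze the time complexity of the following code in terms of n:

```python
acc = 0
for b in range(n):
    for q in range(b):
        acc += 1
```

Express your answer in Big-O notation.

Each loop level contributes: n × n. Multiplying the contributions gives O(n^2).

Answer: O(n^2)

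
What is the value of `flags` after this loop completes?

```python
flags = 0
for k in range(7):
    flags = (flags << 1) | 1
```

Build 7 consecutive 1-bits: 0b1111111
`flags` takes the values: 0 → 1 → 3 → 7 → 15 → 31 → 63 → 127

Answer: 127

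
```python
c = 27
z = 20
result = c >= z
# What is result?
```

Trace:
`c = 27` → c = 27
`z = 20` → z = 20
`result = c >= z` → result = True
So result = True

Answer: True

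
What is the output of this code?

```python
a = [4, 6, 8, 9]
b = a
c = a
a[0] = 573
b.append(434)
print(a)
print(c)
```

Key concept: multiple aliases.
Step by step:
`a = [4, 6, 8, 9]` → a = [4, 6, 8, 9]
`b = a` → b = [4, 6, 8, 9] (same object as a)
`c = a` → c = [4, 6, 8, 9] (same object as a, b)
`a[0] = 573` → a = [573, 6, 8, 9] (same object as b, c); b = [573, 6, 8, 9] (same object as a, c); c = [573, 6, 8, 9] (same object as a, b)
`b.append(434)` → a = [573, 6, 8, 9, 434] (same object as b, c); b = [573, 6, 8, 9, 434] (same object as a, c); c = [573, 6, 8, 9, 434] (same object as a, b)
`print(a)` → prints [573, 6, 8, 9, 434]
`print(c)` → prints [573, 6, 8, 9, 434]

Answer:
[573, 6, 8, 9, 434]
[573, 6, 8, 9, 434]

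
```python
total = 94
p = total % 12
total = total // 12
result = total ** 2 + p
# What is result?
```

Trace:
`total = 94` → total = 94
`p = total % 12` → p = 10
`total = total // 12` → total = 7
`result = total ** 2 + p` → result = 59
So result = 59

Answer: 59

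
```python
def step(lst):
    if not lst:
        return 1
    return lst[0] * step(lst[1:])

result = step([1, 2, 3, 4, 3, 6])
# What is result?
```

Product over [1, 2, 3, 4, 3, 6] = 1 * 2 * 3 * 4 * 3 * 6 = 432

Answer: 432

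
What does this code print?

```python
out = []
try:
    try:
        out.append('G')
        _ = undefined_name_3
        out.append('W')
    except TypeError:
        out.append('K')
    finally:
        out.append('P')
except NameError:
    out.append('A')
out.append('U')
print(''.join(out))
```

Execution trace: 'G' (inner try body) → 'P' (inner finally) → 'A' (outer except NameError) → 'U' (after the try/except). Output: GPAU

Answer: GPAU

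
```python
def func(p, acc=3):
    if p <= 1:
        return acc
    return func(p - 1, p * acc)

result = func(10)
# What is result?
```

Accumulator trace (n, acc): (10, 3) -> (9, 30) -> (8, 270) -> (7, 2160) -> (6, 15120) -> (5, 90720) -> (4, 453600) -> (3, 1814400) -> (2, 5443200) -> (1, 10886400) -> return 10886400

Answer: 10886400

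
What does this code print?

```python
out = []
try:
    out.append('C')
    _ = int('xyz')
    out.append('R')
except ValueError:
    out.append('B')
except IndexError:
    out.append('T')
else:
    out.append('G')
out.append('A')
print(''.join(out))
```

Execution trace: 'C' (try body) → 'B' (except ValueError) → 'A' (after the try/except). Output: CBA

Answer: CBA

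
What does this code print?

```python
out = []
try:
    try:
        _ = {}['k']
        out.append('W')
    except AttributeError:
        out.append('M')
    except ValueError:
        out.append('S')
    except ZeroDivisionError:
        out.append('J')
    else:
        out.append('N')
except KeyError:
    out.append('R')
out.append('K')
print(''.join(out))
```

Execution trace: 'R' (outer except KeyError) → 'K' (after the try/except). Output: RK

Answer: RK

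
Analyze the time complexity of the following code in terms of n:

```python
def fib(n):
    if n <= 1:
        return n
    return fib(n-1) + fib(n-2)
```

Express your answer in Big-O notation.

This is Recursive Fibonacci (naive). Time complexity: O(2^n).

Answer: O(2^n)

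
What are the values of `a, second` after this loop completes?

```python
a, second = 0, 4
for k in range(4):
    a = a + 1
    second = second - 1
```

a goes 0→4, second goes 4→0
`a, second` takes the values: (0, 4) → (1, 4) → (1, 3) → (2, 3) → (2, 2) → (3, 2) → (3, 1) → (4, 1) → (4, 0)

Answer: 4, 0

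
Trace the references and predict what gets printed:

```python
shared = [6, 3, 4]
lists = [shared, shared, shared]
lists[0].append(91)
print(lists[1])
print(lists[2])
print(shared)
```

Key concept: list of same reference.
Step by step:
`shared = [6, 3, 4]` → shared = [6, 3, 4]
`lists = [shared, shared, shared]` → lists = [[6, 3, 4], [6, 3, 4], [6, 3, 4]]
`lists[0].append(91)` → shared = [6, 3, 4, 91]; lists = [[6, 3, 4, 91], [6, 3, 4, 91], [6, 3, 4, 91]]
`print(lists[1])` → prints [6, 3, 4, 91]
`print(lists[2])` → prints [6, 3, 4, 91]
`print(shared)` → prints [6, 3, 4, 91]

Answer:
[6, 3, 4, 91]
[6, 3, 4, 91]
[6, 3, 4, 91]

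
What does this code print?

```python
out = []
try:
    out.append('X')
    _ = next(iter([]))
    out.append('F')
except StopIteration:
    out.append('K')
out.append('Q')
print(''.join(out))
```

Execution trace: 'X' (try body) → 'K' (except StopIteration) → 'Q' (after the try/except). Output: XKQ

Answer: XKQ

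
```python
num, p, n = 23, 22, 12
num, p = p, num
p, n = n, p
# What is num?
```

Trace:
`num, p, n = 23, 22, 12` → num = 23; p = 22; n = 12
`num, p = p, num` → num = 22; p = 23
`p, n = n, p` → p = 12; n = 23
So num = 22

Answer: 22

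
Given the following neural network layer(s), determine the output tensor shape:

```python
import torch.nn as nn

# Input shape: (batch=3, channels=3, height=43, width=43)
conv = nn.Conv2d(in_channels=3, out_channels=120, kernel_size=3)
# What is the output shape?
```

Input: (3, 3, 43, 43) -> Output: (3, 120, 41, 41)

Answer: (3, 120, 41, 41)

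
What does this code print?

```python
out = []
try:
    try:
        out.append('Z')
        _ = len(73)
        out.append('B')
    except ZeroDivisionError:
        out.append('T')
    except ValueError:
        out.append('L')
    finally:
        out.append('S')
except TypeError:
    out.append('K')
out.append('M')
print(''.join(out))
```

Execution trace: 'Z' (try body) → 'S' (finally) → 'K' (outer except TypeError) → 'M' (after the try/except). Output: ZSKM

Answer: ZSKM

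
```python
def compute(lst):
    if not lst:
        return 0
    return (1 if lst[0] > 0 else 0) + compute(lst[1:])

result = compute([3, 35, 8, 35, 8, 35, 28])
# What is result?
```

Count of positive elements in [3, 35, 8, 35, 8, 35, 28] = 7

Answer: 7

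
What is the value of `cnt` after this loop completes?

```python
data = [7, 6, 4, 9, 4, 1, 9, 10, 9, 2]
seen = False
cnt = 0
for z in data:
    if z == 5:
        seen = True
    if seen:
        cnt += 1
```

Count elements after first 5 in [7, 6, 4, 9, 4, 1, 9, 10, 9, 2]
`cnt` takes the values: 0

Answer: 0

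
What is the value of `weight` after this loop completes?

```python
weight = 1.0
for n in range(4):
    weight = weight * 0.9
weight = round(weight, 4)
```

Exponential decay: 1.0 * 0.9^4
`weight` takes the values: 1.0 → 0.9 → 0.81 → 0.729 → 0.6561

Answer: 0.6561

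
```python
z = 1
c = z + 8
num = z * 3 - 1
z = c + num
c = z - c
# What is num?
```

Trace:
`z = 1` → z = 1
`c = z + 8` → c = 9
`num = z * 3 - 1` → num = 2
`z = c + num` → z = 11
`c = z - c` → c = 2
So num = 2

Answer: 2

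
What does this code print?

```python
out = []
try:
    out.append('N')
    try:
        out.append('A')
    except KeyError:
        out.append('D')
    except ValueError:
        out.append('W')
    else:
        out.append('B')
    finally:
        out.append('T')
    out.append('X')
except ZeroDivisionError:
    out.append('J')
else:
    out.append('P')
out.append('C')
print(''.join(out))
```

Execution trace: 'N' (try body) → 'A' (inner try body, no exception) → 'B' (inner else) → 'T' (inner finally) → 'X' (try body, no exception) → 'P' (else) → 'C' (after the try/except). Output: NABTXPC

Answer: NABTXPC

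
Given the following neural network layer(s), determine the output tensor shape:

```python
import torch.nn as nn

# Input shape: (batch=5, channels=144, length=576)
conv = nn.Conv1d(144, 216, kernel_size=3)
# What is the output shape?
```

Input: (5, 144, 576) -> Output: (5, 216, 574)

Answer: (5, 216, 574)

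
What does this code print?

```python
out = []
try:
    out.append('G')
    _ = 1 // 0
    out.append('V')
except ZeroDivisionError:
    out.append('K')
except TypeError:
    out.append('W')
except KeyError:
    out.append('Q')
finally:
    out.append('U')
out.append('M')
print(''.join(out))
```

Execution trace: 'G' (try body) → 'K' (except ZeroDivisionError) → 'U' (finally) → 'M' (after the try/except). Output: GKUM

Answer: GKUM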